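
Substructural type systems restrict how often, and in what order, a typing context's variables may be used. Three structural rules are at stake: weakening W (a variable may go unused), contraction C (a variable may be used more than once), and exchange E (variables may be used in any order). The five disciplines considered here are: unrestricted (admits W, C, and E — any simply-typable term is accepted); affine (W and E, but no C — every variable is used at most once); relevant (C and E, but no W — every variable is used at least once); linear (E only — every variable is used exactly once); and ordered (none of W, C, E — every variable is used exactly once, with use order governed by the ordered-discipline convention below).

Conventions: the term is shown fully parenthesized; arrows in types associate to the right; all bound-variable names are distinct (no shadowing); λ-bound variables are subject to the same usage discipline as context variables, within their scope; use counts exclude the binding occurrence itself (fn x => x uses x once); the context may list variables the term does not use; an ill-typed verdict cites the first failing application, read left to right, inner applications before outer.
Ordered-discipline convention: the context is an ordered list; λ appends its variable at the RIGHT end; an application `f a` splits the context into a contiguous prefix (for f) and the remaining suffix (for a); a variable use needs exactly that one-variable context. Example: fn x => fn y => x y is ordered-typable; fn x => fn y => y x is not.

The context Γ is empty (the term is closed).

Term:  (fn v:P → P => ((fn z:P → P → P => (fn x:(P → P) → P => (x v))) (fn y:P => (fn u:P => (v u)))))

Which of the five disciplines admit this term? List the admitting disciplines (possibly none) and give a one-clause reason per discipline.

accepted by: unrestricted
usage: v [bound]: 2×, z [bound]: 0×, x [bound]: 1×, y [bound]: 0×, u [bound]: 1×
order of uses: x, v, v, u
typing: ✓ — (P → P) → ((P → P) → P) → P
ordered: ✗, uses contraction: v ×2; unused: z, y — weakening required
linear: ✗, uses contraction: v ×2; unused: z, y — weakening required
affine: ✗, uses contraction: v ×2
relevant: ✗, unused: z, y — weakening required
unrestricted: ✓, simply typable at (P → P) → ((P → P) → P) → P; W, C, E all held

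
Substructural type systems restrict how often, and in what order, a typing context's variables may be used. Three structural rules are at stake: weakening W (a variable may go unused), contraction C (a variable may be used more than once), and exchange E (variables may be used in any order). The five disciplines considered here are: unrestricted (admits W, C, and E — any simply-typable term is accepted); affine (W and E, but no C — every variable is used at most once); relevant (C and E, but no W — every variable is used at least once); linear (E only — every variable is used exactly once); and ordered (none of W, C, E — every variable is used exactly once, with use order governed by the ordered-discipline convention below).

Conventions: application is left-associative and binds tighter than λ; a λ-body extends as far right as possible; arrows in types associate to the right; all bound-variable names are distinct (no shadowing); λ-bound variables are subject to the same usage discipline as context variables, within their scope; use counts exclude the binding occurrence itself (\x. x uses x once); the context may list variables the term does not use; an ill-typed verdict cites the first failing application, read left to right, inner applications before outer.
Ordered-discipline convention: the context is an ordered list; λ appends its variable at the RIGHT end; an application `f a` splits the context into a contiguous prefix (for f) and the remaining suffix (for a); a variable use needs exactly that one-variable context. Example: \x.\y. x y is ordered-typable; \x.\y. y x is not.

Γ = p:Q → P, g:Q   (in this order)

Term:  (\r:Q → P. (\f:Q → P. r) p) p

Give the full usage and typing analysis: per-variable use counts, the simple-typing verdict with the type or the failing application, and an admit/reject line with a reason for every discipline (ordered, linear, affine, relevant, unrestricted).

variable uses: p=2, g=0, r (bound)=1, f (bound)=0
uses in reading order: r, p, p
typing: ✓ — Q → P
ordered: ✗ — p ×2 used more than once (contraction); g, f left unused
linear: ✗ — p ×2 used more than once (contraction); g, f left unused
affine: ✗ — p ×2 used more than once (contraction)
relevant: ✗ — g, f left unused
unrestricted: ✓ — simply typable at Q → P; W, C, E all held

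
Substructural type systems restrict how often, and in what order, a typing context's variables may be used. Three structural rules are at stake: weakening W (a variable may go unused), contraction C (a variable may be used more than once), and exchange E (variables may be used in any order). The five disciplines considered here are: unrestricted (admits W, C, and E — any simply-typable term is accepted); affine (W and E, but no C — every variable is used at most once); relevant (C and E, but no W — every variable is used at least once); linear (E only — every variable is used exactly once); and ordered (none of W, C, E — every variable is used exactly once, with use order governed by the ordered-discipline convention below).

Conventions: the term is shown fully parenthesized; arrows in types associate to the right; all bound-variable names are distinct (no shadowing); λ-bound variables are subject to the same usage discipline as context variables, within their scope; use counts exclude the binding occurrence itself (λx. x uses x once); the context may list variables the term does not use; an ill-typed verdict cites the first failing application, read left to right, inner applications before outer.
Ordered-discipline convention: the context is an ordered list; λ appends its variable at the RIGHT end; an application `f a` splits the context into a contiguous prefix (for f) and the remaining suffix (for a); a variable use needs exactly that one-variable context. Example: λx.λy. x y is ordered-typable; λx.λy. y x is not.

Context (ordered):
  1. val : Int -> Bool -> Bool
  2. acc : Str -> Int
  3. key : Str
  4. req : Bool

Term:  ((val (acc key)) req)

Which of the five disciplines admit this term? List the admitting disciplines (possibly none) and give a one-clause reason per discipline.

admitted by: ordered, linear, affine, relevant, unrestricted
counts: val: 1×; acc: 1×; key: 1×; req: 1×
use order (left to right): val, acc, key, req
typing: the term checks, with type Bool
ordered: ✓ — val, acc, key, req: once each, no exchange needed
linear: ✓ — each of val, acc, key, req used exactly once
affine: ✓ — at most one use each (val, acc, key, req)
relevant: ✓ — none of val, acc, key, req goes unused
unrestricted: ✓ — type-checks (Bool) and nothing is barred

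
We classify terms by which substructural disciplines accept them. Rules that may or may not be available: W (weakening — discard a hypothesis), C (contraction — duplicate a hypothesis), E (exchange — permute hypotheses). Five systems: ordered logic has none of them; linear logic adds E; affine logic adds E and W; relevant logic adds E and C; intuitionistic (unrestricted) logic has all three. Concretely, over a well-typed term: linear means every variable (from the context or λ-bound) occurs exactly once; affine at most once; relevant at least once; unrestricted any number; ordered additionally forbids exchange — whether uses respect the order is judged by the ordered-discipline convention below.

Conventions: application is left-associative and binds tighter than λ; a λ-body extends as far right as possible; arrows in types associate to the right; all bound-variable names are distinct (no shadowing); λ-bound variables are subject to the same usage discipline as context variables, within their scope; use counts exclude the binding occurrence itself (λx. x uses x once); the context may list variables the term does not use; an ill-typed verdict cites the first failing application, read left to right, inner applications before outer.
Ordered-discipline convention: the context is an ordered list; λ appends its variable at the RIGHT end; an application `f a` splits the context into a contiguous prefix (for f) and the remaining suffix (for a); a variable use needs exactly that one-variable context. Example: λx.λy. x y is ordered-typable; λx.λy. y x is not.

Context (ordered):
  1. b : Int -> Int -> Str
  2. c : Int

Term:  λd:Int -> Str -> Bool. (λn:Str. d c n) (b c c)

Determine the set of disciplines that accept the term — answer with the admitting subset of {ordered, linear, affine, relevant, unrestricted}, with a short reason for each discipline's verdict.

admitted by: relevant, unrestricted
variable uses: b ×1, c ×3, d (bound) ×1, n (bound) ×1
left-to-right use order: d, c, n, b, c, c
typing: ✓ — (Int -> Str -> Bool) -> Bool
ordered ✗ (c ×3 used more than once (contraction))
linear ✗ (c ×3 used more than once (contraction))
affine ✗ (c ×3 used more than once (contraction))
relevant ✓ (every one of b, c, d, n appears)
unrestricted ✓ (simply typable at (Int -> Str -> Bool) -> Bool; W, C, E all held)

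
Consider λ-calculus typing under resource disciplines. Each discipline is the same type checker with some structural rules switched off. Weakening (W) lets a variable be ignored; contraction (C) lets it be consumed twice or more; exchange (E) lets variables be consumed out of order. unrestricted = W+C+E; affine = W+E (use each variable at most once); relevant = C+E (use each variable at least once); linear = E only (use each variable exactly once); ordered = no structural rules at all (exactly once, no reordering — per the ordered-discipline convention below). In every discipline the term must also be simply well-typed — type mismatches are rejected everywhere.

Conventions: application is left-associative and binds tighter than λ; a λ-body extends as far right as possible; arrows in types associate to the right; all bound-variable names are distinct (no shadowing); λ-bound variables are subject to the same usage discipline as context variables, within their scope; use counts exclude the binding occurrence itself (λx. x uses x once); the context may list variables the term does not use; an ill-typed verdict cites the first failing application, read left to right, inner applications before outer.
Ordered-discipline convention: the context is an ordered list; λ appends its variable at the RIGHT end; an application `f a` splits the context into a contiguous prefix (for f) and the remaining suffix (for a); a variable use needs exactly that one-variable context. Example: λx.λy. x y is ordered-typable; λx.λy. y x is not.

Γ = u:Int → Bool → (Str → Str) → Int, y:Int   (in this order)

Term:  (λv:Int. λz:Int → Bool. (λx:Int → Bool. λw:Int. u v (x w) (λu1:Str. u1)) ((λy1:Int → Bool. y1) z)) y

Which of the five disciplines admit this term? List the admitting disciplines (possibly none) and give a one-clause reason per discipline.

admitted in: ordered, linear, affine, relevant, unrestricted
counts: u=1; y=1; v [bound]=1; z [bound]=1; x [bound]=1; w [bound]=1; u1 [bound]=1; y1 [bound]=1
uses in reading order: u, v, x, w, u1, y1, z, y
typing: well-typed — term : (Int → Bool) → Int → Int
ordered ✓ (u, y, v, z, x, w, u1, y1 once each; derivable with no W/C/E)
linear ✓ (u, y, v, z, x, w, u1, y1: one use apiece)
affine ✓ (u, y, v, z, x, w, u1, y1: no repeats, contraction unneeded)
relevant ✓ (every one of u, y, v, z, x, w, u1, y1 appears)
unrestricted ✓ (well-typed at (Int → Bool) → Int → Int; no restrictions here)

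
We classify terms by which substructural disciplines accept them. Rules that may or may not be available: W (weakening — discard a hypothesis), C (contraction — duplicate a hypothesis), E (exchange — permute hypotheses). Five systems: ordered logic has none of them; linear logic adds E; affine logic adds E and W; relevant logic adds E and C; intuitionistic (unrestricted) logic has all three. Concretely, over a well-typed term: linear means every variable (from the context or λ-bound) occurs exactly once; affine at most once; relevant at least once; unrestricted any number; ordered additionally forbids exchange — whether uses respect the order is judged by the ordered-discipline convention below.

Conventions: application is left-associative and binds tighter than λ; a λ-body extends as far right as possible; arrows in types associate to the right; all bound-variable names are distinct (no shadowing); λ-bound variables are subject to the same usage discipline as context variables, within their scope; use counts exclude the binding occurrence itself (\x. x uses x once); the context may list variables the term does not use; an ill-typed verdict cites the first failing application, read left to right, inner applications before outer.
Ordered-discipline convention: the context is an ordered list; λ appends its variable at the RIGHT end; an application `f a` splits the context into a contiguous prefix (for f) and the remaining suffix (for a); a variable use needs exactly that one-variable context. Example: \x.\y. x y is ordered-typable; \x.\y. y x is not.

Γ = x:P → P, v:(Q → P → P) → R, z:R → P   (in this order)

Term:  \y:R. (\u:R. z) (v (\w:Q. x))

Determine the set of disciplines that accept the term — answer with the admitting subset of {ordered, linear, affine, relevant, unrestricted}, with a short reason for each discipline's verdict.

admitted by: affine, unrestricted
use counts: x ×1, v ×1, z ×1, y (bound) ×0, u (bound) ×0, w (bound) ×0
order of uses: z, v, x
typing: well-typed at R → R → P
ordered: ✗, needs weakening: y, u, w unused
linear: ✗, needs weakening: y, u, w unused
affine: ✓, none of x, v, z, y, u, w used more than once
relevant: ✗, needs weakening: y, u, w unused
unrestricted: ✓, simply typable at R → R → P; W, C, E all held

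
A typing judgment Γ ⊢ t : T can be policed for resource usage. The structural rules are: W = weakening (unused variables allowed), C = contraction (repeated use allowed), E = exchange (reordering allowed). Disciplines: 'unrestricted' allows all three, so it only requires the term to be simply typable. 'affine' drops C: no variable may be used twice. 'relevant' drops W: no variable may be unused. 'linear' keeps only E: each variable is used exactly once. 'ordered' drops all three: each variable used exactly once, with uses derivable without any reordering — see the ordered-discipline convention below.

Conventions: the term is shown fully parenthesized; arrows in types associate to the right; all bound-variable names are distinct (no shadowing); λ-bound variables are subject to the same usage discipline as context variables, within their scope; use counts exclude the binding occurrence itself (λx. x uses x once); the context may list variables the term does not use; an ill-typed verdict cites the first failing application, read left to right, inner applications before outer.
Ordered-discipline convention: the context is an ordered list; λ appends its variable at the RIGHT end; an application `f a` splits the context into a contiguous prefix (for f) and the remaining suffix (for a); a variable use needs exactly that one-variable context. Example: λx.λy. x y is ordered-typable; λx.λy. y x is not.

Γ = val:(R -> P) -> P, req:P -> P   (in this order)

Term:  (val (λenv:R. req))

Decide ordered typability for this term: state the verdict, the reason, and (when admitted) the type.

no — fails simple typing
variable uses: val: 1×; req: 1×; env (bound): 0×
use order (left to right): val, req
typing: ill-typed: an application expects R -> P but receives R -> P -> P
per-discipline verdicts: ordered ✗, linear ✗, affine ✗, relevant ✗, unrestricted ✗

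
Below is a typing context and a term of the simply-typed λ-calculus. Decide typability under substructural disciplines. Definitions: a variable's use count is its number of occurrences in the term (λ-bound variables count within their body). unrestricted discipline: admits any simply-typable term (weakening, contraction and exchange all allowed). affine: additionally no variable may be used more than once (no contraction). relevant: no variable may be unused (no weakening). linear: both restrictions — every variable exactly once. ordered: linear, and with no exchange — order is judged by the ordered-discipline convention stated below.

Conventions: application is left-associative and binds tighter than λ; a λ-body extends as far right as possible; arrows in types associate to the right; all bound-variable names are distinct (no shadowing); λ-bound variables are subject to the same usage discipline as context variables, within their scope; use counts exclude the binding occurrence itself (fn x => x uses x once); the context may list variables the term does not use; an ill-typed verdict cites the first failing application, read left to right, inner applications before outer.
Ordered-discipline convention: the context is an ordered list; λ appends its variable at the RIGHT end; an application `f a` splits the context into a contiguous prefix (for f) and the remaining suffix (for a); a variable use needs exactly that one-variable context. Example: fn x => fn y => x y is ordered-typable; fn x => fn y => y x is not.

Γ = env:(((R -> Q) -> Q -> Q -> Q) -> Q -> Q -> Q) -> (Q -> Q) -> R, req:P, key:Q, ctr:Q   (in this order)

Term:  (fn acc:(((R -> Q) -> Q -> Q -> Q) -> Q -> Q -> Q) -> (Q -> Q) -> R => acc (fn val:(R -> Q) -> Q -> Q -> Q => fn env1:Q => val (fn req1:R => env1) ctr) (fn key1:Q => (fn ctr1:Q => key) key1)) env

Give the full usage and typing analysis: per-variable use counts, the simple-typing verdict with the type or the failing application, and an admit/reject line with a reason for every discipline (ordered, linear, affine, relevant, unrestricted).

use counts: env=1; req=0; key=1; ctr=1; acc [bound]=1; val [bound]=1; env1 [bound]=1; req1 [bound]=0; key1 [bound]=1; ctr1 [bound]=0
use order (left to right): acc, val, env1, ctr, key, key1, env
typing: the term checks, with type R
ordered ✗ (unused: req, req1, ctr1 — weakening required)
linear ✗ (unused: req, req1, ctr1 — weakening required)
affine ✓ (no duplicate uses among env, req, key, ctr, acc, val, env1, req1, key1, ctr1)
relevant ✗ (unused: req, req1, ctr1 — weakening required)
unrestricted ✓ (simply typable at R; W, C, E all held)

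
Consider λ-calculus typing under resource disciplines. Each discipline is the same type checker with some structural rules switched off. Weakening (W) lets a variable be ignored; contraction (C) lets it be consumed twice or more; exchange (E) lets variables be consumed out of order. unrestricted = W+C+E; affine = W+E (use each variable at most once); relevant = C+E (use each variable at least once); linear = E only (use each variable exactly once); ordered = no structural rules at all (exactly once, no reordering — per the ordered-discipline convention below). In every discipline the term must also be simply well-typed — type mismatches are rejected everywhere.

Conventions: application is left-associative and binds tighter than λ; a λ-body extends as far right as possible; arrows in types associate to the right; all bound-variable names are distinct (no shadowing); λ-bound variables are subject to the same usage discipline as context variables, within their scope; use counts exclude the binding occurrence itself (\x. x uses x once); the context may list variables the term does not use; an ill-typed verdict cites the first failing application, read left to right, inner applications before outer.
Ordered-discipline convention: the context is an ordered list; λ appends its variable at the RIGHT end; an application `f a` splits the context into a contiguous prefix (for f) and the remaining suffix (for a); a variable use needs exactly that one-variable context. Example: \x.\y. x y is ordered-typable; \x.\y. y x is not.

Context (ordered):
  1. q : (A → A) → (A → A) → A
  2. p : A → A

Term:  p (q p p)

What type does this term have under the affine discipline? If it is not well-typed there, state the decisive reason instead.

not well-typed under affine — uses contraction: p ×3
counts: q: 1; p: 3
left-to-right use order: p, q, p, p
typing: well-typed at A
per-discipline verdicts: ordered ✗ · linear ✗ · affine ✗ · relevant ✓ · unrestricted ✓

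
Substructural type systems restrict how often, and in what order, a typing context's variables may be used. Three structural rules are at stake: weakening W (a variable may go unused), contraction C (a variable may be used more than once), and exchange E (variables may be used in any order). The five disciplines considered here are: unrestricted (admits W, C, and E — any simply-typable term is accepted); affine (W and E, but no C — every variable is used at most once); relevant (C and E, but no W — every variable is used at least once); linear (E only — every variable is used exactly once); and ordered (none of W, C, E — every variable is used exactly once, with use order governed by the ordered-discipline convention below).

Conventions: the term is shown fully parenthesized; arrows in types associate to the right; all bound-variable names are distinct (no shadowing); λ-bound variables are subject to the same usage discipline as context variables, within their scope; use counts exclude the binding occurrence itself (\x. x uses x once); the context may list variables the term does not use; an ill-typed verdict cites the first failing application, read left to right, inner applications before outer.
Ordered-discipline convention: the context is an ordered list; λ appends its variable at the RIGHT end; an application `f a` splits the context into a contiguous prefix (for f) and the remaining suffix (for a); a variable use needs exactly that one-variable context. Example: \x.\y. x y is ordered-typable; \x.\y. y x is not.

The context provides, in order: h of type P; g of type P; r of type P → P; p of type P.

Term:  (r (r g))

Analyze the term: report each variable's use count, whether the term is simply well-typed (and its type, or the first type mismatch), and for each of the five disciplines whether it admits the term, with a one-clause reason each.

variable uses: h ×0, g ×1, r ×2, p ×0
left-to-right use order: r, r, g
typing: well-typed — term : P
ordered: ✗ — uses contraction: r ×2; h, p left unused
linear: ✗ — uses contraction: r ×2; h, p left unused
affine: ✗ — uses contraction: r ×2
relevant: ✗ — h, p left unused
unrestricted: ✓ — well-typed at P; no restrictions here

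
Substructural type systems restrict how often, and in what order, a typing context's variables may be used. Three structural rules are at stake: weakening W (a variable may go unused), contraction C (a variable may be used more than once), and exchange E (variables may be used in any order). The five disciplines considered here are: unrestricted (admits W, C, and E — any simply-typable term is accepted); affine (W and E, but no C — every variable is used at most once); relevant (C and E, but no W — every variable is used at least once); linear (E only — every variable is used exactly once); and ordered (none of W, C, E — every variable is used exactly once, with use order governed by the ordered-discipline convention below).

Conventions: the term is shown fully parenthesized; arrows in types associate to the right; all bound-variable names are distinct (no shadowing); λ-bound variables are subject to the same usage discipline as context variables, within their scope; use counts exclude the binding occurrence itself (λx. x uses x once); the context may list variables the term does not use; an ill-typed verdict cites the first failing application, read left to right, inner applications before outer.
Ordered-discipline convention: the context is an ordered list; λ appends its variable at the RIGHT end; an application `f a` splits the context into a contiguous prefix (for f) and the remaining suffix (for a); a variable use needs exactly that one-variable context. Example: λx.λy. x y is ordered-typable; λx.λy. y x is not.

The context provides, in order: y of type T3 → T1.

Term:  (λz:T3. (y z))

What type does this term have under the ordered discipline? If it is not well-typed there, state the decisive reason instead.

term : T3 → T1
variable uses: y ×1; z (bound) ×1
use order (left to right): y, z
typing: the term checks, with type T3 → T1
per-discipline verdicts: ordered ✓, linear ✓, affine ✓, relevant ✓, unrestricted ✓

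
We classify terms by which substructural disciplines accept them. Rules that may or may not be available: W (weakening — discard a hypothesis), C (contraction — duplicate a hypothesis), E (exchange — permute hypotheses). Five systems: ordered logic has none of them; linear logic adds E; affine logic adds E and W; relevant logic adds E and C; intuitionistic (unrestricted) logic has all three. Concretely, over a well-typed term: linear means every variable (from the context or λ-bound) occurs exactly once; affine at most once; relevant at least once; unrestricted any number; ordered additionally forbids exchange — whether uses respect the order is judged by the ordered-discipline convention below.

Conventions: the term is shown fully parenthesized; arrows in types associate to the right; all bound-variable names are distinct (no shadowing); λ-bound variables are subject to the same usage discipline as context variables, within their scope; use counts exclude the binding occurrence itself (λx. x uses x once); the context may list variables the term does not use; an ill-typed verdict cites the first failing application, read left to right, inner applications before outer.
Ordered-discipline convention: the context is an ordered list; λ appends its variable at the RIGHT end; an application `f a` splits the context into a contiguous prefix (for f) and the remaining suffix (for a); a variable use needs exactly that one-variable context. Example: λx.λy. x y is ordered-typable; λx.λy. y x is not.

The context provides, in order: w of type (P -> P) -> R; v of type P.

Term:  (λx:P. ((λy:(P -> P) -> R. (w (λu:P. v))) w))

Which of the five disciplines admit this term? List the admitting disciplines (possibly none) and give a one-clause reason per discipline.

admitted in: unrestricted
counts: w ×2; v ×1; x (λ-bound) ×0; y (λ-bound) ×0; u (λ-bound) ×0
left-to-right use order: w, v, w
typing: well-typed at P -> R
ordered: ✗, repeated use of w ×2; x, y, u left unused
linear: ✗, repeated use of w ×2; x, y, u left unused
affine: ✗, repeated use of w ×2
relevant: ✗, x, y, u left unused
unrestricted: ✓, typability at P -> R is all that's needed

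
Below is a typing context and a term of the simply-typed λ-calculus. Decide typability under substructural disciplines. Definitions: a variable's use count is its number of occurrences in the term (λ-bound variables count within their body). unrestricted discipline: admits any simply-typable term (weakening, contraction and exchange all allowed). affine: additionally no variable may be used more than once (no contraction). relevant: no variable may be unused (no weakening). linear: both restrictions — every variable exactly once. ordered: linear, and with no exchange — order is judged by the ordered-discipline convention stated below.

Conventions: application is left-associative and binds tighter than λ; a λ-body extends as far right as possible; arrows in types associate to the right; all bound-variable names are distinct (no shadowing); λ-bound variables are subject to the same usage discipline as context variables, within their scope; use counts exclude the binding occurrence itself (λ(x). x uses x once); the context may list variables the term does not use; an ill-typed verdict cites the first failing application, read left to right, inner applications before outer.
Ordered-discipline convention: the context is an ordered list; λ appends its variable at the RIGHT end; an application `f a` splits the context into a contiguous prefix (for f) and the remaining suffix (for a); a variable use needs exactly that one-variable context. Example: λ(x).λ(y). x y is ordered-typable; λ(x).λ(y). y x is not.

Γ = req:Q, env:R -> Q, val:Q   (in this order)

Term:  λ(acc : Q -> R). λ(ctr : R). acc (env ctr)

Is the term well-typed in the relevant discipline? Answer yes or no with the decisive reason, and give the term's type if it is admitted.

no — needs weakening: req, val unused
usage: req ×0, env ×1, val ×0, acc (bound) ×1, ctr (bound) ×1
left-to-right use order: acc, env, ctr
typing: well-typed — term : (Q -> R) -> R -> R
across the five disciplines: ordered ✗ | linear ✗ | affine ✓ | relevant ✗ | unrestricted ✓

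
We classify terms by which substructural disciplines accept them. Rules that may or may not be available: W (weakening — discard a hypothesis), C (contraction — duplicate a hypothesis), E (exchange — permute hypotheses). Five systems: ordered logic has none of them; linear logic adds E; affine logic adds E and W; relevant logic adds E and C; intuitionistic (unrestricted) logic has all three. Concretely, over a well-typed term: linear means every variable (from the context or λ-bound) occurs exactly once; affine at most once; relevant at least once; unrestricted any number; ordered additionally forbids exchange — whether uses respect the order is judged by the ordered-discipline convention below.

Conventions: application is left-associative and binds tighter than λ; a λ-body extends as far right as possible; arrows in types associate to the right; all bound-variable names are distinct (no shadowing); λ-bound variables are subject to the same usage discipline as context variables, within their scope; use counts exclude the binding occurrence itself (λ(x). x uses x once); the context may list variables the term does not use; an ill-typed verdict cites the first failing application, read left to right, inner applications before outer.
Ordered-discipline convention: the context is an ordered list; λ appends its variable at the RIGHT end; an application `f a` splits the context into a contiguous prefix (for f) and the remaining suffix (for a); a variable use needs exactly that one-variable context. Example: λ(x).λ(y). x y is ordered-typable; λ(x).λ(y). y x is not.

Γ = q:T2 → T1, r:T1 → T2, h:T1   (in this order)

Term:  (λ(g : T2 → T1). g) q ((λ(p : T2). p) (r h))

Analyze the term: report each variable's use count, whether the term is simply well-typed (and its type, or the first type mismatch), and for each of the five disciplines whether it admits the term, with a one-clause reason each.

use counts: q ×1; r ×1; h ×1; g [bound] ×1; p [bound] ×1
order of uses: g, q, p, r, h
typing: the term checks, with type T1
ordered ✓ (q, r, h, g, p once each; derivable with no W/C/E)
linear ✓ (q, r, h, g, p: one use apiece)
affine ✓ (no duplicate uses among q, r, h, g, p)
relevant ✓ (every one of q, r, h, g, p appears)
unrestricted ✓ (well-typed at T1; no restrictions here)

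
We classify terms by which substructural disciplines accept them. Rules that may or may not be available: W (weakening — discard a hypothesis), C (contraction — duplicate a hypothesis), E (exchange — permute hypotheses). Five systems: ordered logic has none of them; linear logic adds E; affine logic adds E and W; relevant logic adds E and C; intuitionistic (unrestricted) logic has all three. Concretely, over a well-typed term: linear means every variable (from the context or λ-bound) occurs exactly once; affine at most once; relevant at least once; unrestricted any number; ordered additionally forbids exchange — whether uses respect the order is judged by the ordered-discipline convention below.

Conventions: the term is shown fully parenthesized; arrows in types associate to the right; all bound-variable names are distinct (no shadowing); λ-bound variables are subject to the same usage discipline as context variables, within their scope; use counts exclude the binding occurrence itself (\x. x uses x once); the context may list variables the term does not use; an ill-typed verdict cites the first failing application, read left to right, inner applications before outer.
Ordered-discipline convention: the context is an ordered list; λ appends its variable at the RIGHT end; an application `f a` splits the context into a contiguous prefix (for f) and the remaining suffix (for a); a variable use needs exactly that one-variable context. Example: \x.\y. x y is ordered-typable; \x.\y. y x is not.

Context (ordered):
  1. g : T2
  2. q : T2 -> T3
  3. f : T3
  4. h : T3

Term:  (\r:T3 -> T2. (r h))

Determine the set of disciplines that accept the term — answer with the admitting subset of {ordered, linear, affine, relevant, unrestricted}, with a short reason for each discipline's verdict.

admitting disciplines: affine, unrestricted
usage: g ×0, q ×0, f ×0, h ×1, r [bound] ×1
left-to-right use order: r, h
typing: well-typed at (T3 -> T2) -> T2
ordered: ✗ — g, q, f never used (weakening)
linear: ✗ — g, q, f never used (weakening)
affine: ✓ — g, q, f, h, r: no repeats, contraction unneeded
relevant: ✗ — g, q, f never used (weakening)
unrestricted: ✓ — type-checks ((T3 -> T2) -> T2) and nothing is barred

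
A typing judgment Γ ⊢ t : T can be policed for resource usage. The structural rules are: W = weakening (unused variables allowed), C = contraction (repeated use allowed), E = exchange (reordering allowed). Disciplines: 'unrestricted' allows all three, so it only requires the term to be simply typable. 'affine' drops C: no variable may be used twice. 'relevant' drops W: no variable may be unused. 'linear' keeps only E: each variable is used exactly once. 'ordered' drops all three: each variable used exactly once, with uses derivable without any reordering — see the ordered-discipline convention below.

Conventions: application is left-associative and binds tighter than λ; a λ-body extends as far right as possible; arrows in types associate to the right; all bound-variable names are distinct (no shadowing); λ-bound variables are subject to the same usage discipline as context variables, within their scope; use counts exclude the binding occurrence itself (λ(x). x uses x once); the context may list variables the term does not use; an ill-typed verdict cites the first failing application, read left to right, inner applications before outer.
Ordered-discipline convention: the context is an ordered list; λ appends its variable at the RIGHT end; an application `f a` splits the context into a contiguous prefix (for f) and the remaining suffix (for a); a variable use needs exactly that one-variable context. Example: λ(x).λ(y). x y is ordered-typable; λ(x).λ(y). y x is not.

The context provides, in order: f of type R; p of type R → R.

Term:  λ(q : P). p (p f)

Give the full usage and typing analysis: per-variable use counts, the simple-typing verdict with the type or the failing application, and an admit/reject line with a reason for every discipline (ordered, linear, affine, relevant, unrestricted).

counts: f ×1; p ×2; q [bound] ×0
left-to-right use order: p, p, f
typing: ✓ — P → R
ordered: ✗ — p ×2 used more than once (contraction); unused: q — weakening required
linear: ✗ — p ×2 used more than once (contraction); unused: q — weakening required
affine: ✗ — p ×2 used more than once (contraction)
relevant: ✗ — unused: q — weakening required
unrestricted: ✓ — simply typable at P → R; W, C, E all held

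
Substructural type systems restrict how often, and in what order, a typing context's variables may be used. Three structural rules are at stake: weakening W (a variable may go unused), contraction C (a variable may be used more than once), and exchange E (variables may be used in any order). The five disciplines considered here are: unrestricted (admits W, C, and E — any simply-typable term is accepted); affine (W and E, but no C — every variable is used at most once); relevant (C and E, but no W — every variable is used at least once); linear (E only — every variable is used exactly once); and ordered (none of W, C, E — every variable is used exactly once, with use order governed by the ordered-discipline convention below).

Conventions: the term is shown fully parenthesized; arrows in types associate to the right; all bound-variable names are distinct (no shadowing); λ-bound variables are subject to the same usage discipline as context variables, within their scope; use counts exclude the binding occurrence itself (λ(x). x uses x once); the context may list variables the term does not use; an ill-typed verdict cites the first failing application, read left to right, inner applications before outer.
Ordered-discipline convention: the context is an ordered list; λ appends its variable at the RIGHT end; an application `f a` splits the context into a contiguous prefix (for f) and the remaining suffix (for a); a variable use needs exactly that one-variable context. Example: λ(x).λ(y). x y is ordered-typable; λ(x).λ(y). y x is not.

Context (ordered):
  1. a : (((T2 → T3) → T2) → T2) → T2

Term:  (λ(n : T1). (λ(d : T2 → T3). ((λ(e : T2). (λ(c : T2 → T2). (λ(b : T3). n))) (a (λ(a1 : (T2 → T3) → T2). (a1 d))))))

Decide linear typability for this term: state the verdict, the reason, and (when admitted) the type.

no — unused: e, c, b — weakening required
variable uses: a=1, n (λ-bound)=1, d (λ-bound)=1, e (λ-bound)=0, c (λ-bound)=0, b (λ-bound)=0, a1 (λ-bound)=1
use order (left to right): n, a, a1, d
typing: the term checks, with type T1 → (T2 → T3) → (T2 → T2) → T3 → T1
across the five disciplines: ordered ✗ | linear ✗ | affine ✓ | relevant ✗ | unrestricted ✓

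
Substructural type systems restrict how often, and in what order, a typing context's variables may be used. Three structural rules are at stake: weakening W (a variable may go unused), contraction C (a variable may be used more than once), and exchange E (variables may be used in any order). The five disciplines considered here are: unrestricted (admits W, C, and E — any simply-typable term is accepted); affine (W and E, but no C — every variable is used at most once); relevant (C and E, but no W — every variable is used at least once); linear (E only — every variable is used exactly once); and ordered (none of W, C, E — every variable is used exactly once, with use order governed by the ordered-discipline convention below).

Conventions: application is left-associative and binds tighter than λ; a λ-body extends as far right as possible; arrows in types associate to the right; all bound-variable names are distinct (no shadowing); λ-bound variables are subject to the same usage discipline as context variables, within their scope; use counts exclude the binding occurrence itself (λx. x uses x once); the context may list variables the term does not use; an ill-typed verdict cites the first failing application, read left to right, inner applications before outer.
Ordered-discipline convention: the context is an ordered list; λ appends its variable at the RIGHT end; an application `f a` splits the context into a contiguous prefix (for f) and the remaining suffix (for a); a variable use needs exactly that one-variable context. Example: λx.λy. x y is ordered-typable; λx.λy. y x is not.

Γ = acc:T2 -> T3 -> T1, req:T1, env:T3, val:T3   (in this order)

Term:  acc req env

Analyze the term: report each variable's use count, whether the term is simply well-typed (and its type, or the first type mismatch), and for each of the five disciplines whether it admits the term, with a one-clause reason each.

use counts: acc: 1×, req: 1×, env: 1×, val: 0×
order of uses: acc, req, env
typing: ill-typed: a function awaiting T2 gets T1
ordered: ✗, a type mismatch blocks all five
linear: ✗, the type mismatch rejects it
affine: ✗, not simply typable
relevant: ✗, fails simple typing
unrestricted: ✗, a type mismatch blocks all five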